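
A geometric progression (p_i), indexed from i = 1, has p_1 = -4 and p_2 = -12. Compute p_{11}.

Common ratio r = 3.
p_i = (-4)·3^(i-1).
p_{11} = (-4)·3^10 = -236196.

-236196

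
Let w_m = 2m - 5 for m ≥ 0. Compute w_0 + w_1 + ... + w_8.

27

Over m = 0..8: Σm = 36.
Total = (2)·36 + (-5)·9 = 27.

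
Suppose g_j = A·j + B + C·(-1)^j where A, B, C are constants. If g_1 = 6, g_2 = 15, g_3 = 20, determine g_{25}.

174

Write the equations: A + B - C = 6; 2A + B + C = 15; 3A + B - C = 20.
Subtracting the first from the second: A + 2C = 9.
Subtracting the second from the third: A - 2C = 5.
Solving: C = 1, A = 7, then B = 0.
So g_j = 7·j + 0 + 1·(-1)^j; at j=25 this is 174.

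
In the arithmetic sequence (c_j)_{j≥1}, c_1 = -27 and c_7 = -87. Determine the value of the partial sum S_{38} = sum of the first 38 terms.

-8056

Common difference d = (-87 - (-27)) / (7 - 1) = -10.
c_j = -27 + (j - 1)·(-10).
c_{38} = -397; S = 38·(-27 + (-397))/2 = -8056.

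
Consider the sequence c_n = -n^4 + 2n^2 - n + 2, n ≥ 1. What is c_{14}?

-38036

c_{14} = -1·14^4 + 2·14^2 - 1·14 + 2 = -38036.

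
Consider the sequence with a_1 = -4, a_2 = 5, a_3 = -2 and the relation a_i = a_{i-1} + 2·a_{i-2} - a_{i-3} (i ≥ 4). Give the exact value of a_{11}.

340

Compute successive terms:
a_4 = 12  a_5 = 3  a_6 = 29  a_7 = 23  a_8 = 78  a_9 = 95  a_{10} = 228  a_{11} = 340.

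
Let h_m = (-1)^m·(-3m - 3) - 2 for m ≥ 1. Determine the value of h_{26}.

(-1)^26 = 1; -3m - 3 at m=26 is -81; so h_{26} = -83.

-83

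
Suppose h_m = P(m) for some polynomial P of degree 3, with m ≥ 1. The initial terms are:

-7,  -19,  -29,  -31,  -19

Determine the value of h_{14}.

1709

1st diffs: -12, -10, -2, 12.
2nd diffs: 2, 8, 14.
3rd diffs: 6, 6 (constant).
Newton forward-difference form: h_m = -7 + (-12)·C(m-1,1) + 2·C(m-1,2) + 6·C(m-1,3).
At m = 14: m-1 = 13, so h_{14} = -7 - 156 + 156 + 1716 = 1709.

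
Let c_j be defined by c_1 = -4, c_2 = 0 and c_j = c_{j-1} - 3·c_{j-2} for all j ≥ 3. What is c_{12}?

Step forward from the initial values:
c_3 = 12  c_4 = 12  c_5 = -24  c_6 = -60  c_7 = 12  c_8 = 192  c_9 = 156  c_{10} = -420  c_{11} = -888  c_{12} = 372.

372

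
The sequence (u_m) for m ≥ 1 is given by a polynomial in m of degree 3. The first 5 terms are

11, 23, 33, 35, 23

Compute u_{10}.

1st diffs: 12, 10, 2, -12.
2nd diffs: -2, -8, -14.
3rd diffs: -6, -6 (constant).
So u_m = -m^3 + 5m^2 + 4m + 3.
Evaluating at m = 10 gives u_{10} = -457.

-457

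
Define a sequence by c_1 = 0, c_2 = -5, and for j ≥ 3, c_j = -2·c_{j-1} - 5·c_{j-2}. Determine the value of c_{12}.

Step forward from the initial values:
c_3 = 10; c_4 = 5; c_5 = -60; c_6 = 95; c_7 = 110; c_8 = -695; c_9 = 840; c_{10} = 1795; c_{11} = -7790; c_{12} = 6605.

6605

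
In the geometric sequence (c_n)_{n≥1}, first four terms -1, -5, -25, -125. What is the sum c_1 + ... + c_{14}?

Common ratio r = 5.
c_n = (-1)·5^(n-1).
S = (-1)·(5^14 - 1)/(5 - 1) = (-1)·(6103515625 - 1)/(4) = -1525878906.

-1525878906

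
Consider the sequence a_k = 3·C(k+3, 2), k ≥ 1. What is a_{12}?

C(15, 2) = 105, so a_{12} = 315.

315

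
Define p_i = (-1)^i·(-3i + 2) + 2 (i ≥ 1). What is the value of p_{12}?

-32

(-1)^12 = 1; -3i + 2 at i=12 is -34; so p_{12} = -32.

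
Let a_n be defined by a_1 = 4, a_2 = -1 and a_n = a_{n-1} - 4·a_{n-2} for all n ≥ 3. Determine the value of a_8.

-541

Iterate the recurrence:
a_3 = -17;  a_4 = -13;  a_5 = 55;  a_6 = 107;  a_7 = -113;  a_8 = -541.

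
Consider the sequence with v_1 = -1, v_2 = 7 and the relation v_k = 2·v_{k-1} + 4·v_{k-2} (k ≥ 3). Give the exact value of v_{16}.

57606144

Step forward from the initial values:
v_3 = 10; v_4 = 48; v_5 = 136; …; v_{13} = 1699840; v_{14} = 5500928; v_{15} = 17801216; v_{16} = 57606144.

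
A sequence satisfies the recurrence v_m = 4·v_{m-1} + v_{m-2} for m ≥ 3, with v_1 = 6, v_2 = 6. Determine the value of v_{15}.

993480846

Step forward from the initial values:
v_3 = 30;  v_4 = 126;  v_5 = 534;  …;  v_{12} = 13069854;  v_{13} = 55364790;  v_{14} = 234529014;  v_{15} = 993480846.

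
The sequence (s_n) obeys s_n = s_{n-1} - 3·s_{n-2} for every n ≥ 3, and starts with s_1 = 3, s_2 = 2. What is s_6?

47

s_3 = -7, s_4 = -13, s_5 = 8, s_6 = 47.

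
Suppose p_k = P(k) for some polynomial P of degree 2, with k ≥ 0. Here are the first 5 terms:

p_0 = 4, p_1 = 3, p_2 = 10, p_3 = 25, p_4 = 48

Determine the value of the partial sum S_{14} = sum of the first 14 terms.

1st diffs: -1, 7, 15, 23.
2nd diffs: 8, 8, 8 (constant).
Newton forward-difference form: p_k = 4 + (-1)·C(k,1) + 8·C(k,2).
Continuing: …, 79, 118, 165, 220, …, p_{13} = 615.
Summing k = 0..13 (14 terms) gives 2877.

2877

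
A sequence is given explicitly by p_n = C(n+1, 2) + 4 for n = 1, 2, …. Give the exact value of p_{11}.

C(12, 2) = 66, so p_{11} = 70.

70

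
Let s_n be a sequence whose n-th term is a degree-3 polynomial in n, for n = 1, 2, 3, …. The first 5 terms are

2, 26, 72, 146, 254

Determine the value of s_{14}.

1st diffs: 24, 46, 74, 108.
2nd diffs: 22, 28, 34.
3rd diffs: 6, 6 (constant).
So s_n = n^3 + 5n^2 + 2n - 6.
Evaluating at n = 14 gives s_{14} = 3746.

3746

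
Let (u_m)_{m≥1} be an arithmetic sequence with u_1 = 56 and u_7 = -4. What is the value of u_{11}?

-44

Common difference d = (-4 - 56) / (7 - 1) = -10.
u_m = 56 + (m - 1)·(-10).
u_{11} = 56 + 10·(-10) = -44.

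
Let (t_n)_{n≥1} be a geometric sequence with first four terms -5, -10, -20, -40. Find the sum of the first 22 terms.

Common ratio r = 2.
t_n = (-5)·2^(n-1).
S = (-5)·(2^22 - 1)/(2 - 1) = (-5)·(4194304 - 1)/(1) = -20971515.

-20971515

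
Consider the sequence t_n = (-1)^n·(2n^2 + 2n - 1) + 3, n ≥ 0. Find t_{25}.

(-1)^25 = -1; 2n^2 + 2n - 1 at n=25 is 1299; so t_{25} = -1296.

-1296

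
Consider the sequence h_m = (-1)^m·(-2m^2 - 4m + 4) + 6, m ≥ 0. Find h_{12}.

-326

(-1)^12 = 1; -2m^2 - 4m + 4 at m=12 is -332; so h_{12} = -326.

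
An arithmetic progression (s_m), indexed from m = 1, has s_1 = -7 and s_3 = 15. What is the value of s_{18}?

180

Common difference d = (15 - (-7)) / (3 - 1) = 11.
s_m = -7 + (m - 1)·11.
s_{18} = -7 + 17·11 = 180.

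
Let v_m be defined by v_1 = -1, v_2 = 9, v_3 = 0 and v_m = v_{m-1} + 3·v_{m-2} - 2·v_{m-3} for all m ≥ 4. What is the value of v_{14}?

v_4 = 29; v_5 = 11; v_6 = 98; …; v_{11} = 1671; v_{12} = 4706; v_{13} = 7205; v_{14} = 17981.

17981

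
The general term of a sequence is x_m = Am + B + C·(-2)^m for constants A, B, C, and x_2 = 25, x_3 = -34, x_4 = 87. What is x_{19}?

-2621418

The three given values yield: 2A + B + 4C = 25; 3A + B - 8C = -34; 4A + B + 16C = 87.
Subtracting the first from the second: A - 12C = -59.
Subtracting the second from the third: A + 24C = 121.
Solving: C = 5, A = 1, then B = 3.
Therefore x_{19} = 19 + 3 + 5·(-524288) = -2621418.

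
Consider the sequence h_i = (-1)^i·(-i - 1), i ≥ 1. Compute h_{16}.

(-1)^16 = 1; -i - 1 at i=16 is -17; so h_{16} = -17.

-17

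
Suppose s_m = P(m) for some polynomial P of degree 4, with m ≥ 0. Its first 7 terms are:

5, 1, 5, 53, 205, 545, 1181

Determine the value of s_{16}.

1st diffs: -4, 4, 48, 152, 340, 636.
2nd diffs: 8, 44, 104, 188, 296.
3rd diffs: 36, 60, 84, 108.
4th diffs: 24, 24, 24 (constant).
So s_m = m^4 - 3m^2 - 2m + 5.
Evaluating at m = 16 gives s_{16} = 64741.

64741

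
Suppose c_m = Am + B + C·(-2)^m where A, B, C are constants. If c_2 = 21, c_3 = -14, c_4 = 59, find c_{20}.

At m = 2, 3, 4: 2A + B + 4C = 21; 3A + B - 8C = -14; 4A + B + 16C = 59.
Subtracting the first from the second: A - 12C = -35.
Subtracting the second from the third: A + 24C = 73.
Solving: C = 3, A = 1, then B = 7.
Hence c_{20} = 1·20 + 7 + 3·1048576 = 3145755.

3145755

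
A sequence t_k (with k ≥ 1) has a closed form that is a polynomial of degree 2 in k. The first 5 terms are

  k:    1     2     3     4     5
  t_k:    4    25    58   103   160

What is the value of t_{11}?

1st diffs: 21, 33, 45, 57.
2nd diffs: 12, 12, 12 (constant).
Newton forward-difference form: t_k = 4 + 21·C(k-1,1) + 12·C(k-1,2).
At k = 11: k-1 = 10, so t_{11} = 4 + 210 + 540 = 754.

754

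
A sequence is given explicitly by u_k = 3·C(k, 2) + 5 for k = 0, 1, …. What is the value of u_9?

113

C(9, 2) = 36, so u_9 = 113.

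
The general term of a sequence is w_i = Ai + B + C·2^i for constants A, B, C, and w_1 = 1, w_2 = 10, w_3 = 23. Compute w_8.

Write the equations: A + B + 2C = 1; 2A + B + 4C = 10; 3A + B + 8C = 23.
Subtracting the first from the second: A + 2C = 9.
Subtracting the second from the third: A + 4C = 13.
Solving: C = 2, A = 5, then B = -8.
Hence w_8 = 5·8 + (-8) + 2·256 = 544.

544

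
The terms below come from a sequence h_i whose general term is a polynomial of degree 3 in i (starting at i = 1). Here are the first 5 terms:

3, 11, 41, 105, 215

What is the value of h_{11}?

1st diffs: 8, 30, 64, 110.
2nd diffs: 22, 34, 46.
3rd diffs: 12, 12 (constant).
Newton forward-difference form: h_i = 3 + 8·C(i-1,1) + 22·C(i-1,2) + 12·C(i-1,3).
At i = 11: i-1 = 10, so h_{11} = 3 + 80 + 990 + 1440 = 2513.

2513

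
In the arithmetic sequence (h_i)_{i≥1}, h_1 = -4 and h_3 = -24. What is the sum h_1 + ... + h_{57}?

Common difference d = (-24 - (-4)) / (3 - 1) = -10.
h_i = -4 + (i - 1)·(-10).
h_{57} = -564; S = 57·(-4 + (-564))/2 = -16188.

-16188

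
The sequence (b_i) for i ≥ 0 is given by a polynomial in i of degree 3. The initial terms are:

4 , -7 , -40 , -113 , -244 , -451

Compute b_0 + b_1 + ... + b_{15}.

-46336

1st diffs: -11, -33, -73, -131, -207.
2nd diffs: -22, -40, -58, -76.
3rd diffs: -18, -18, -18 (constant).
Newton forward-difference form: b_i = 4 + (-11)·C(i,1) + (-22)·C(i,2) + (-18)·C(i,3).
Continuing: …, -752, -1165, -1708, -2399, …, b_{15} = -10661.
Summing i = 0..15 (16 terms) gives -46336.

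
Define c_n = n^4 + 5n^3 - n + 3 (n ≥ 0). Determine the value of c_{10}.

14993

c_{10} = 1·10^4 + 5·10^3 - 1·10 + 3 = 14993.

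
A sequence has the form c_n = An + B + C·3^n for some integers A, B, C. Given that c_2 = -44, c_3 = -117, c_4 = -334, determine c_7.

Write the equations: 2A + B + 9C = -44; 3A + B + 27C = -117; 4A + B + 81C = -334.
Subtracting the first from the second: A + 18C = -73.
Subtracting the second from the third: A + 54C = -217.
Solving: C = -4, A = -1, then B = -6.
Therefore c_7 = -7 + (-6) + (-4)·2187 = -8761.

-8761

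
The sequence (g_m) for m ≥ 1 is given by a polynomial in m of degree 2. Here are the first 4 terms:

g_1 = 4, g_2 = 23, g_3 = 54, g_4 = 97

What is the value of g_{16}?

1st diffs: 19, 31, 43.
2nd diffs: 12, 12 (constant).
Newton forward-difference form: g_m = 4 + 19·C(m-1,1) + 12·C(m-1,2).
At m = 16: m-1 = 15, so g_{16} = 4 + 285 + 1260 = 1549.

1549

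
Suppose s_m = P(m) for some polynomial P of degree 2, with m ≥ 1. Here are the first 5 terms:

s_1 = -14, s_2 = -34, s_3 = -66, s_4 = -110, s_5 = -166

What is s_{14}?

-1210

1st diffs: -20, -32, -44, -56.
2nd diffs: -12, -12, -12 (constant).
So s_m = -6m^2 - 2m - 6.
Evaluating at m = 14 gives s_{14} = -1210.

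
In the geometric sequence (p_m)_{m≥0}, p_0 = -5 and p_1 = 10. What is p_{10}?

Common ratio r = -2.
p_m = (-5)·(-2)^(m-0).
p_{10} = (-5)·(-2)^10 = -5120.

-5120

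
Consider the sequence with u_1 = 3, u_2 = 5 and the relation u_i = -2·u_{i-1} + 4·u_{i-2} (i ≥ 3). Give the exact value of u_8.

Step forward from the initial values:
u_3 = 2;  u_4 = 16;  u_5 = -24;  u_6 = 112;  u_7 = -320;  u_8 = 1088.

1088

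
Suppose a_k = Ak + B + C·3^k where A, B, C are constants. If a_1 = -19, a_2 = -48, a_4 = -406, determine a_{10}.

Plug in k = 1, 2, 4: A + B + 3C = -19; 2A + B + 9C = -48; 4A + B + 81C = -406.
Subtracting the first from the second: A + 6C = -29.
Subtracting the second from the third: 2A + 72C = -358.
Solving: C = -5, A = 1, then B = -5.
So a_k = 1·k + (-5) + (-5)·3^k; at k=10 this is -295240.

-295240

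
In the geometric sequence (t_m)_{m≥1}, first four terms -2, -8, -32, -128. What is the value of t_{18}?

Common ratio r = 4.
t_m = (-2)·4^(m-1).
t_{18} = (-2)·4^17 = -34359738368.

-34359738368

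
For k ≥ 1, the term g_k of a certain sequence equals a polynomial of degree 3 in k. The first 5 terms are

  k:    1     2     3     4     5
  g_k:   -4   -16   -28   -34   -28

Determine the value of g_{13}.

1172

1st diffs: -12, -12, -6, 6.
2nd diffs: 0, 6, 12.
3rd diffs: 6, 6 (constant).
So g_k = k^3 - 6k^2 - k + 2.
Evaluating at k = 13 gives g_{13} = 1172.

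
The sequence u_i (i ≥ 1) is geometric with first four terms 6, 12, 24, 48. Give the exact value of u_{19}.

Common ratio r = 2.
u_i = 6·2^(i-1).
u_{19} = 6·2^18 = 1572864.

1572864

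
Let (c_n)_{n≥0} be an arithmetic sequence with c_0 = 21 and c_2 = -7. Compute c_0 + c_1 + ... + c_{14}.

Common difference d = (-7 - 21) / (2 - 0) = -14.
c_n = 21 + (n - 0)·(-14).
c_{14} = -175; S = 15·(21 + (-175))/2 = -1155.

-1155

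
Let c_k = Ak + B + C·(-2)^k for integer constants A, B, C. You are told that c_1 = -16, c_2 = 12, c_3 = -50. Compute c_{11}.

-10266

At k = 1, 2, 3: A + B - 2C = -16; 2A + B + 4C = 12; 3A + B - 8C = -50.
Subtracting the first from the second: A + 6C = 28.
Subtracting the second from the third: A - 12C = -62.
Solving: C = 5, A = -2, then B = -4.
Hence c_{11} = -2·11 + (-4) + 5·(-2048) = -10266.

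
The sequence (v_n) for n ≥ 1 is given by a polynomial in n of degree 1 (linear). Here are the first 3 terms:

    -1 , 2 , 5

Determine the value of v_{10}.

1st diffs: 3, 3 (constant).
So v_n = 3n - 4.
Evaluating at n = 10 gives v_{10} = 26.

26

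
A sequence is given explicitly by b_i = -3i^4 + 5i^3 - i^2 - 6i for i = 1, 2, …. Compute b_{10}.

b_{10} = -3·10^4 + 5·10^3 - 1·10^2 - 6·10 = -25160.

-25160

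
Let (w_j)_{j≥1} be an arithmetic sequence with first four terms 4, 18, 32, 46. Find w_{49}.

Common difference d = 14.
w_j = 4 + (j - 1)·14.
w_{49} = 4 + 48·14 = 676.

676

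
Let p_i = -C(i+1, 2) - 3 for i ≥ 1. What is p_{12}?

-81

C(13, 2) = 78, so p_{12} = -81.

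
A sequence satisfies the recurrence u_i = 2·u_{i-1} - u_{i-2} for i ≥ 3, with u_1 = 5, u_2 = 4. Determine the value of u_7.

-1

Step forward from the initial values:
u_3 = 3  u_4 = 2  u_5 = 1  u_6 = 0  u_7 = -1.
(Characteristic roots are 1 and 1.)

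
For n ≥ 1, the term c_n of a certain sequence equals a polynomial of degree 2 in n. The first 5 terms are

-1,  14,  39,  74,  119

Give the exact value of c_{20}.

1st diffs: 15, 25, 35, 45.
2nd diffs: 10, 10, 10 (constant).
Newton forward-difference form: c_n = -1 + 15·C(n-1,1) + 10·C(n-1,2).
At n = 20: n-1 = 19, so c_{20} = -1 + 285 + 1710 = 1994.

1994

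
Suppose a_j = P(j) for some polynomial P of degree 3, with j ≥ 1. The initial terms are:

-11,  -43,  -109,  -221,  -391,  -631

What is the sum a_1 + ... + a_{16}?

-44896

1st diffs: -32, -66, -112, -170, -240.
2nd diffs: -34, -46, -58, -70.
3rd diffs: -12, -12, -12 (constant).
So a_j = -2j^3 - 5j^2 - 3j - 1.
Continuing: …, -953, -1369, -1891, -2531, …, a_{16} = -9521.
Summing j = 1..16 (16 terms) gives -44896.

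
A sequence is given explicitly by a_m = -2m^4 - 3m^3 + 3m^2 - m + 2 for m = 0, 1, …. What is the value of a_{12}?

-46234

a_{12} = -2·12^4 - 3·12^3 + 3·12^2 - 1·12 + 2 = -46234.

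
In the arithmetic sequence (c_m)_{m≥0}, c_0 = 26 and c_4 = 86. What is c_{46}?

Common difference d = (86 - 26) / (4 - 0) = 15.
c_m = 26 + (m - 0)·15.
c_{46} = 26 + 46·15 = 716.

716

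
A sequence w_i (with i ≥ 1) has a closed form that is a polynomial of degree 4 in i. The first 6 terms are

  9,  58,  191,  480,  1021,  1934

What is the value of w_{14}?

44950

1st diffs: 49, 133, 289, 541, 913.
2nd diffs: 84, 156, 252, 372.
3rd diffs: 72, 96, 120.
4th diffs: 24, 24 (constant).
Newton forward-difference form: w_i = 9 + 49·C(i-1,1) + 84·C(i-1,2) + 72·C(i-1,3) + 24·C(i-1,4).
At i = 14: i-1 = 13, so w_{14} = 9 + 637 + 6552 + 20592 + 17160 = 44950.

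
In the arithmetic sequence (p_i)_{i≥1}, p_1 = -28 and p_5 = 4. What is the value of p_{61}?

Common difference d = (4 - (-28)) / (5 - 1) = 8.
p_i = -28 + (i - 1)·8.
p_{61} = -28 + 60·8 = 452.

452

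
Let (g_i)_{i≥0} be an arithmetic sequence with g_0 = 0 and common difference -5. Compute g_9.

g_i = 0 + (i - 0)·(-5).
g_9 = 0 + 9·(-5) = -45.

-45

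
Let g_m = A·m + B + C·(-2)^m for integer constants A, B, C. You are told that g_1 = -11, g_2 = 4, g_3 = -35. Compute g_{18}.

786376

Write the equations: A + B - 2C = -11; 2A + B + 4C = 4; 3A + B - 8C = -35.
Subtracting the first from the second: A + 6C = 15.
Subtracting the second from the third: A - 12C = -39.
Solving: C = 3, A = -3, then B = -2.
Therefore g_{18} = -54 + (-2) + 3·262144 = 786376.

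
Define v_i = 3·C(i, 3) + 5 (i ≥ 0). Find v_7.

110

C(7, 3) = 35, so v_7 = 110.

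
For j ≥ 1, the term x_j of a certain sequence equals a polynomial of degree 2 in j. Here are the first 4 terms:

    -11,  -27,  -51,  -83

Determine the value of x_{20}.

1st diffs: -16, -24, -32.
2nd diffs: -8, -8 (constant).
So x_j = -4j^2 - 4j - 3.
Evaluating at j = 20 gives x_{20} = -1683.

-1683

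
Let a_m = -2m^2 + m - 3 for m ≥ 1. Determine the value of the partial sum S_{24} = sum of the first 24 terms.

-9572

Over m = 1..24: Σm = 300, Σm² = 4900.
Total = (-2)·4900 + (1)·300 + (-3)·24 = -9572.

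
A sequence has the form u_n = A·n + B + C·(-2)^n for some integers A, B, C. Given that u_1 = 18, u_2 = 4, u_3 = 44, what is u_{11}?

6196

At n = 1, 2, 3: A + B - 2C = 18; 2A + B + 4C = 4; 3A + B - 8C = 44.
Subtracting the first from the second: A + 6C = -14.
Subtracting the second from the third: A - 12C = 40.
Solving: C = -3, A = 4, then B = 8.
Therefore u_{11} = 44 + 8 + (-3)·(-2048) = 6196.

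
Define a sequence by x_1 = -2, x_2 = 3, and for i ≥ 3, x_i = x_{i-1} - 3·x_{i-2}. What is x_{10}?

-432

Applying the relation repeatedly:
x_3 = 9; x_4 = 0; x_5 = -27; x_6 = -27; x_7 = 54; x_8 = 135; x_9 = -27; x_{10} = -432.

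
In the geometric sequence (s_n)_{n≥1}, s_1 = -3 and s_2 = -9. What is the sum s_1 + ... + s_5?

-363

Common ratio r = 3.
s_n = (-3)·3^(n-1).
S = (-3)·(3^5 - 1)/(3 - 1) = (-3)·(243 - 1)/(2) = -363.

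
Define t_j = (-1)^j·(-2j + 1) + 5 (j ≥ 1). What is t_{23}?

(-1)^23 = -1; -2j + 1 at j=23 is -45; so t_{23} = 50.

50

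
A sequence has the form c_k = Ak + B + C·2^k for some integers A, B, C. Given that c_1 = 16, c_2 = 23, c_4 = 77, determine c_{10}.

Plug in k = 1, 2, 4: A + B + 2C = 16; 2A + B + 4C = 23; 4A + B + 16C = 77.
Subtracting the first from the second: A + 2C = 7.
Subtracting the second from the third: 2A + 12C = 54.
Solving: C = 5, A = -3, then B = 9.
Hence c_{10} = -3·10 + 9 + 5·1024 = 5099.

5099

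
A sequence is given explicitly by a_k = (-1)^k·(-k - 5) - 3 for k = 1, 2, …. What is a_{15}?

17

(-1)^15 = -1; -k - 5 at k=15 is -20; so a_{15} = 17.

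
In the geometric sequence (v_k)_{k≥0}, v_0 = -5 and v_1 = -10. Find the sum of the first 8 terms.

-1275

Common ratio r = 2.
v_k = (-5)·2^(k-0).
S = (-5)·(2^8 - 1)/(2 - 1) = (-5)·(256 - 1)/(1) = -1275.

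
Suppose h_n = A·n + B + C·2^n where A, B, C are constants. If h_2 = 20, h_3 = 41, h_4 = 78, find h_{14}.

Plug in n = 2, 3, 4: 2A + B + 4C = 20; 3A + B + 8C = 41; 4A + B + 16C = 78.
Subtracting the first from the second: A + 4C = 21.
Subtracting the second from the third: A + 8C = 37.
Solving: C = 4, A = 5, then B = -6.
So h_n = 5·n + (-6) + 4·2^n; at n=14 this is 65600.

65600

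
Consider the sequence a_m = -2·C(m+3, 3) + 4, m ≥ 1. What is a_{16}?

-1934

C(19, 3) = 969, so a_{16} = -1934.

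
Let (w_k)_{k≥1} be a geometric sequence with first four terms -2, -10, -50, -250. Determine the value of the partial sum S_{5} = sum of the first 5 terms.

-1562

Common ratio r = 5.
w_k = (-2)·5^(k-1).
S = (-2)·(5^5 - 1)/(5 - 1) = (-2)·(3125 - 1)/(4) = -1562.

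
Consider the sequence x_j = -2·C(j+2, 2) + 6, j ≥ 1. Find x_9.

C(11, 2) = 55, so x_9 = -104.

-104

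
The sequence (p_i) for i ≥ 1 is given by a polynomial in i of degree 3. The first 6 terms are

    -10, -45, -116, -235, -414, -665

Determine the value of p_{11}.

-3420

1st diffs: -35, -71, -119, -179, -251.
2nd diffs: -36, -48, -60, -72.
3rd diffs: -12, -12, -12 (constant).
Newton forward-difference form: p_i = -10 + (-35)·C(i-1,1) + (-36)·C(i-1,2) + (-12)·C(i-1,3).
At i = 11: i-1 = 10, so p_{11} = -10 - 350 - 1620 - 1440 = -3420.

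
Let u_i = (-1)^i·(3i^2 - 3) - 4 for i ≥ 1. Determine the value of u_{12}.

(-1)^12 = 1; 3i^2 - 3 at i=12 is 429; so u_{12} = 425.

425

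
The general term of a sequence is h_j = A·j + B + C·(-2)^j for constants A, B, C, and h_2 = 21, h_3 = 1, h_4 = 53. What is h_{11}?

Write the equations: 2A + B + 4C = 21; 3A + B - 8C = 1; 4A + B + 16C = 53.
Subtracting the first from the second: A - 12C = -20.
Subtracting the second from the third: A + 24C = 52.
Solving: C = 2, A = 4, then B = 5.
Therefore h_{11} = 44 + 5 + 2·(-2048) = -4047.

-4047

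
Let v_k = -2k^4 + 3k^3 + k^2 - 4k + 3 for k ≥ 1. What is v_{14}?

v_{14} = -2·14^4 + 3·14^3 + 1·14^2 - 4·14 + 3 = -68457.

-68457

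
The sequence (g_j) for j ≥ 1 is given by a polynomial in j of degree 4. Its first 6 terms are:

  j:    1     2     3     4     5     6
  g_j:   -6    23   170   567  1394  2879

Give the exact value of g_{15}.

107234

1st diffs: 29, 147, 397, 827, 1485.
2nd diffs: 118, 250, 430, 658.
3rd diffs: 132, 180, 228.
4th diffs: 48, 48 (constant).
Newton forward-difference form: g_j = -6 + 29·C(j-1,1) + 118·C(j-1,2) + 132·C(j-1,3) + 48·C(j-1,4).
At j = 15: j-1 = 14, so g_{15} = -6 + 406 + 10738 + 48048 + 48048 = 107234.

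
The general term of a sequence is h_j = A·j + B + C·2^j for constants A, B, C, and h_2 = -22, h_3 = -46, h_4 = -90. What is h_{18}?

The three given values yield: 2A + B + 4C = -22; 3A + B + 8C = -46; 4A + B + 16C = -90.
Subtracting the first from the second: A + 4C = -24.
Subtracting the second from the third: A + 8C = -44.
Solving: C = -5, A = -4, then B = 6.
So h_j = -4·j + 6 + (-5)·2^j; at j=18 this is -1310786.

-1310786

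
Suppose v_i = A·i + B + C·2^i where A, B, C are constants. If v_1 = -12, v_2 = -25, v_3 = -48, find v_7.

At i = 1, 2, 3: A + B + 2C = -12; 2A + B + 4C = -25; 3A + B + 8C = -48.
Subtracting the first from the second: A + 2C = -13.
Subtracting the second from the third: A + 4C = -23.
Solving: C = -5, A = -3, then B = 1.
Therefore v_7 = -21 + 1 + (-5)·128 = -660.

-660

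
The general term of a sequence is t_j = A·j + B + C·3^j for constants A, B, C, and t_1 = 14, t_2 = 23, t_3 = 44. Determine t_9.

19718

At j = 1, 2, 3: A + B + 3C = 14; 2A + B + 9C = 23; 3A + B + 27C = 44.
Subtracting the first from the second: A + 6C = 9.
Subtracting the second from the third: A + 18C = 21.
Solving: C = 1, A = 3, then B = 8.
So t_j = 3·j + 8 + 1·3^j; at j=9 this is 19718.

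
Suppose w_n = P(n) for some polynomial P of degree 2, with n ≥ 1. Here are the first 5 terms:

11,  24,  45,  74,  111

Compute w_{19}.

1st diffs: 13, 21, 29, 37.
2nd diffs: 8, 8, 8 (constant).
Newton forward-difference form: w_n = 11 + 13·C(n-1,1) + 8·C(n-1,2).
At n = 19: n-1 = 18, so w_{19} = 11 + 234 + 1224 = 1469.

1469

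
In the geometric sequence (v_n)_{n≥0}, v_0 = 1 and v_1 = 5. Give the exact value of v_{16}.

Common ratio r = 5.
v_n = 1·5^(n-0).
v_{16} = 1·5^16 = 152587890625.

152587890625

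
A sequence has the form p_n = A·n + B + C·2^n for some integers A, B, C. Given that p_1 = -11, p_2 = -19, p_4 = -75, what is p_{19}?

At n = 1, 2, 4: A + B + 2C = -11; 2A + B + 4C = -19; 4A + B + 16C = -75.
Subtracting the first from the second: A + 2C = -8.
Subtracting the second from the third: 2A + 12C = -56.
Solving: C = -5, A = 2, then B = -3.
Therefore p_{19} = 38 + (-3) + (-5)·524288 = -2621405.

-2621405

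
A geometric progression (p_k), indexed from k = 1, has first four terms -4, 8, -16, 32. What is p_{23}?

Common ratio r = -2.
p_k = (-4)·(-2)^(k-1).
p_{23} = (-4)·(-2)^22 = -16777216.

-16777216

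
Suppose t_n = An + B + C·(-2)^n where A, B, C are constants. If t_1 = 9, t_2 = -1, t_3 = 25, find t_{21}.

4194349

At n = 1, 2, 3: A + B - 2C = 9; 2A + B + 4C = -1; 3A + B - 8C = 25.
Subtracting the first from the second: A + 6C = -10.
Subtracting the second from the third: A - 12C = 26.
Solving: C = -2, A = 2, then B = 3.
Therefore t_{21} = 42 + 3 + (-2)·(-2097152) = 4194349.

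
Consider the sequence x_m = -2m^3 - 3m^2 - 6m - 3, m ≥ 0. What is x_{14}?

-6163

x_{14} = -2·14^3 - 3·14^2 - 6·14 - 3 = -6163.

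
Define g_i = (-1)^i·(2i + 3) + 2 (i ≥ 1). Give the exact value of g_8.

(-1)^8 = 1; 2i + 3 at i=8 is 19; so g_8 = 21.

21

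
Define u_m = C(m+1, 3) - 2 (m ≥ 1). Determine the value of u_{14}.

C(15, 3) = 455, so u_{14} = 453.

453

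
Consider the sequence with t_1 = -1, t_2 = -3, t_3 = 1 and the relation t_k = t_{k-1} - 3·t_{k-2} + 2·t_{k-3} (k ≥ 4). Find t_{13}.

484

Iterate the recurrence:
t_4 = 8  t_5 = -1  t_6 = -23  t_7 = -4  t_8 = 63  t_9 = 29  t_{10} = -168  t_{11} = -129  t_{12} = 433  t_{13} = 484.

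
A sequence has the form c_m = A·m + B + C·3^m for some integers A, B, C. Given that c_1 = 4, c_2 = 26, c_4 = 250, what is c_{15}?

Write the equations: A + B + 3C = 4; 2A + B + 9C = 26; 4A + B + 81C = 250.
Subtracting the first from the second: A + 6C = 22.
Subtracting the second from the third: 2A + 72C = 224.
Solving: C = 3, A = 4, then B = -9.
Hence c_{15} = 4·15 + (-9) + 3·14348907 = 43046772.

43046772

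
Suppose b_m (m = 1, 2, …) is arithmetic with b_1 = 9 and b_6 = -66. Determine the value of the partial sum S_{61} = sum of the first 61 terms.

Common difference d = (-66 - 9) / (6 - 1) = -15.
b_m = 9 + (m - 1)·(-15).
b_{61} = -891; S = 61·(9 + (-891))/2 = -26901.

-26901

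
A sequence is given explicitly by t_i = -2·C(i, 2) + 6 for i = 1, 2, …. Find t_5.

C(5, 2) = 10, so t_5 = -14.

-14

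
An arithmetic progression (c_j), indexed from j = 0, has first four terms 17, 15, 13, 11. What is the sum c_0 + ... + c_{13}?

56

Common difference d = -2.
c_j = 17 + (j - 0)·(-2).
c_{13} = -9; S = 14·(17 + (-9))/2 = 56.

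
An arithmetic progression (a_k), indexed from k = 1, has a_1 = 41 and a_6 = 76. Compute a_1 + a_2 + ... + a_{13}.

1079

Common difference d = (76 - 41) / (6 - 1) = 7.
a_k = 41 + (k - 1)·7.
a_{13} = 125; S = 13·(41 + 125)/2 = 1079.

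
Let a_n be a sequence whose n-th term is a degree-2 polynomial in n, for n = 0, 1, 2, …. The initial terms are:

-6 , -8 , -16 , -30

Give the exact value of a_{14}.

1st diffs: -2, -8, -14.
2nd diffs: -6, -6 (constant).
So a_n = -3n^2 + n - 6.
Evaluating at n = 14 gives a_{14} = -580.

-580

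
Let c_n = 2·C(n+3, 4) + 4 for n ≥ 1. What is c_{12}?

C(15, 4) = 1365, so c_{12} = 2734.

2734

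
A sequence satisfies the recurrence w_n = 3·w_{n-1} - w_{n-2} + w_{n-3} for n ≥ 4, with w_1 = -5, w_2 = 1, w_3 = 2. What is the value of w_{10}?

-47

Applying the relation repeatedly:
w_4 = 0; w_5 = -1; w_6 = -1; w_7 = -2; w_8 = -6; w_9 = -17; w_{10} = -47.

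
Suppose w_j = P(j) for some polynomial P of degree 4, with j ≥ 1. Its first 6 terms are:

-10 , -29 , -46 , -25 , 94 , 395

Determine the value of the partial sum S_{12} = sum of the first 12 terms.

35894

1st diffs: -19, -17, 21, 119, 301.
2nd diffs: 2, 38, 98, 182.
3rd diffs: 36, 60, 84.
4th diffs: 24, 24 (constant).
So w_j = j^4 - 4j^3 - 6j - 1.
Continuing: …, 986, 1999, 3590, 5939, …, w_{12} = 13751.
Summing j = 1..12 (12 terms) gives 35894.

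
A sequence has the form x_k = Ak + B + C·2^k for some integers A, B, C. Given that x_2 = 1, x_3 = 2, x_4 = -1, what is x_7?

Plug in k = 2, 3, 4: 2A + B + 4C = 1; 3A + B + 8C = 2; 4A + B + 16C = -1.
Subtracting the first from the second: A + 4C = 1.
Subtracting the second from the third: A + 8C = -3.
Solving: C = -1, A = 5, then B = -5.
Therefore x_7 = 35 + (-5) + (-1)·128 = -98.

-98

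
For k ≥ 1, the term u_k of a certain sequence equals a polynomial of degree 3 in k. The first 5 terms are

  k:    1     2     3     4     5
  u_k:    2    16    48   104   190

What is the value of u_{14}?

3304

1st diffs: 14, 32, 56, 86.
2nd diffs: 18, 24, 30.
3rd diffs: 6, 6 (constant).
So u_k = k^3 + 3k^2 - 2k.
Evaluating at k = 14 gives u_{14} = 3304.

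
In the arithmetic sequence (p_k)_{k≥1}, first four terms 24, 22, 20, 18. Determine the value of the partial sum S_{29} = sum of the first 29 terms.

-116

Common difference d = -2.
p_k = 24 + (k - 1)·(-2).
p_{29} = -32; S = 29·(24 + (-32))/2 = -116.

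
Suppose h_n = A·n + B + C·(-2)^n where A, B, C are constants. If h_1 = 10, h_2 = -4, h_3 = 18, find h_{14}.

The three given values yield: A + B - 2C = 10; 2A + B + 4C = -4; 3A + B - 8C = 18.
Subtracting the first from the second: A + 6C = -14.
Subtracting the second from the third: A - 12C = 22.
Solving: C = -2, A = -2, then B = 8.
Therefore h_{14} = -28 + 8 + (-2)·16384 = -32788.

-32788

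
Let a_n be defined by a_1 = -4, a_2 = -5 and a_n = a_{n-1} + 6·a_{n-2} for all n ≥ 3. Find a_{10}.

-50459

a_3 = -29, a_4 = -59, a_5 = -233, a_6 = -587, a_7 = -1985, a_8 = -5507, a_9 = -17417, a_{10} = -50459.
(Characteristic roots are 3 and -2.)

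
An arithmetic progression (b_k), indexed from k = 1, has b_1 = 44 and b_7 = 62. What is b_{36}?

149

Common difference d = (62 - 44) / (7 - 1) = 3.
b_k = 44 + (k - 1)·3.
b_{36} = 44 + 35·3 = 149.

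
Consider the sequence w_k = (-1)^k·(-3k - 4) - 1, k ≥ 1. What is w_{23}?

(-1)^23 = -1; -3k - 4 at k=23 is -73; so w_{23} = 72.

72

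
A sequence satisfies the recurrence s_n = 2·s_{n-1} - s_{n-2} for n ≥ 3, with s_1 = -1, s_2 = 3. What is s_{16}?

59

s_3 = 7;  s_4 = 11;  s_5 = 15;  …;  s_{13} = 47;  s_{14} = 51;  s_{15} = 55;  s_{16} = 59.
(Characteristic roots are 1 and 1.)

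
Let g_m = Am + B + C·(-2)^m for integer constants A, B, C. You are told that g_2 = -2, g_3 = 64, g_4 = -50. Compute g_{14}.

-81830

Plug in m = 2, 3, 4: 2A + B + 4C = -2; 3A + B - 8C = 64; 4A + B + 16C = -50.
Subtracting the first from the second: A - 12C = 66.
Subtracting the second from the third: A + 24C = -114.
Solving: C = -5, A = 6, then B = 6.
Hence g_{14} = 6·14 + 6 + (-5)·16384 = -81830.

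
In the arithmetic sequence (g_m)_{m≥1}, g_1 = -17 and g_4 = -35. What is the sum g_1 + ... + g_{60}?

Common difference d = (-35 - (-17)) / (4 - 1) = -6.
g_m = -17 + (m - 1)·(-6).
g_{60} = -371; S = 60·(-17 + (-371))/2 = -11640.

-11640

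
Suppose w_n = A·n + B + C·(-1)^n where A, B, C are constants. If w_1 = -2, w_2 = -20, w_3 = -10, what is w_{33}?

-130

At n = 1, 2, 3: A + B - C = -2; 2A + B + C = -20; 3A + B - C = -10.
Subtracting the first from the second: A + 2C = -18.
Subtracting the second from the third: A - 2C = 10.
Solving: C = -7, A = -4, then B = -5.
So w_n = -4·n + (-5) + (-7)·(-1)^n; at n=33 this is -130.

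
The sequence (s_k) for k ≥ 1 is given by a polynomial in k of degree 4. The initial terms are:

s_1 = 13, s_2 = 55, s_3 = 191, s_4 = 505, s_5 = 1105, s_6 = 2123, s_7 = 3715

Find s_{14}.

1st diffs: 42, 136, 314, 600, 1018, 1592.
2nd diffs: 94, 178, 286, 418, 574.
3rd diffs: 84, 108, 132, 156.
4th diffs: 24, 24, 24 (constant).
Newton forward-difference form: s_k = 13 + 42·C(k-1,1) + 94·C(k-1,2) + 84·C(k-1,3) + 24·C(k-1,4).
At k = 14: k-1 = 13, so s_{14} = 13 + 546 + 7332 + 24024 + 17160 = 49075.

49075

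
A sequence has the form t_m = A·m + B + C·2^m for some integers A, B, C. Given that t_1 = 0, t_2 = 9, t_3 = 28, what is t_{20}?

The three given values yield: A + B + 2C = 0; 2A + B + 4C = 9; 3A + B + 8C = 28.
Subtracting the first from the second: A + 2C = 9.
Subtracting the second from the third: A + 4C = 19.
Solving: C = 5, A = -1, then B = -9.
So t_m = -1·m + (-9) + 5·2^m; at m=20 this is 5242851.

5242851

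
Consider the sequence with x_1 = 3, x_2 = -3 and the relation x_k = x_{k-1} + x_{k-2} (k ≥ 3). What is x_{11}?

-63

Applying the relation repeatedly:
x_3 = 0  x_4 = -3  x_5 = -3  x_6 = -6  x_7 = -9  x_8 = -15  x_9 = -24  x_{10} = -39  x_{11} = -63.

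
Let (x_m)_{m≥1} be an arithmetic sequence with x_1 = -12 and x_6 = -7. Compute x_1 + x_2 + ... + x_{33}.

132

Common difference d = (-7 - (-12)) / (6 - 1) = 1.
x_m = -12 + (m - 1)·1.
x_{33} = 20; S = 33·(-12 + 20)/2 = 132.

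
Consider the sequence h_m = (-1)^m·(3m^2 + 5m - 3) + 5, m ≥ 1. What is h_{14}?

660

(-1)^14 = 1; 3m^2 + 5m - 3 at m=14 is 655; so h_{14} = 660.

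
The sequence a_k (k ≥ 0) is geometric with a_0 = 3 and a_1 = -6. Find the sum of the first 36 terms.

Common ratio r = -2.
a_k = 3·(-2)^(k-0).
S = 3·((-2)^36 - 1)/(-2 - 1) = 3·(68719476736 - 1)/(-3) = -68719476735.

-68719476735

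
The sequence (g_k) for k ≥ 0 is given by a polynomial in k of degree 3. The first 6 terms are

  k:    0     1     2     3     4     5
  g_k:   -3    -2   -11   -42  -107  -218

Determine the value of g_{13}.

1st diffs: 1, -9, -31, -65, -111.
2nd diffs: -10, -22, -34, -46.
3rd diffs: -12, -12, -12 (constant).
Newton forward-difference form: g_k = -3 + 1·C(k,1) + (-10)·C(k,2) + (-12)·C(k,3).
At k = 13: k = 13, so g_{13} = -3 + 13 - 780 - 3432 = -4202.

-4202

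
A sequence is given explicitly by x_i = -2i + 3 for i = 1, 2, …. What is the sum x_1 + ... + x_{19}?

Over i = 1..19: Σi = 190.
Total = (-2)·190 + (3)·19 = -323.

-323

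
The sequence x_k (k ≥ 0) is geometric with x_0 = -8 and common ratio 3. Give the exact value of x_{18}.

x_k = (-8)·3^(k-0).
x_{18} = (-8)·3^18 = -3099363912.

-3099363912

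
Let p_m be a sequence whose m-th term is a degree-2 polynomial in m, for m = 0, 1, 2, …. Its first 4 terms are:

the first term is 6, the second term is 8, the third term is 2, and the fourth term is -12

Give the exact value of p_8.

-202

1st diffs: 2, -6, -14.
2nd diffs: -8, -8 (constant).
Newton forward-difference form: p_m = 6 + 2·C(m,1) + (-8)·C(m,2).
At m = 8: m = 8, so p_8 = 6 + 16 - 224 = -202.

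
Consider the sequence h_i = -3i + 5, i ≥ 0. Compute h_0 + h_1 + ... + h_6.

-28

Over i = 0..6: Σi = 21.
Total = (-3)·21 + (5)·7 = -28.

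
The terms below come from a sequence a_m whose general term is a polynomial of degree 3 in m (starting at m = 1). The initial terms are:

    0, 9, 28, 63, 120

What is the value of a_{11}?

1260

1st diffs: 9, 19, 35, 57.
2nd diffs: 10, 16, 22.
3rd diffs: 6, 6 (constant).
Newton forward-difference form: a_m = 9·C(m-1,1) + 10·C(m-1,2) + 6·C(m-1,3).
At m = 11: m-1 = 10, so a_{11} = 90 + 450 + 720 = 1260.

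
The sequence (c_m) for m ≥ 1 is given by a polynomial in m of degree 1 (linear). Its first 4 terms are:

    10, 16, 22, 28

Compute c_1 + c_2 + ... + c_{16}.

1st diffs: 6, 6, 6 (constant).
So c_m = 6m + 4.
Continuing: …, 34, 40, 46, 52, …, c_{16} = 100.
Summing m = 1..16 (16 terms) gives 880.

880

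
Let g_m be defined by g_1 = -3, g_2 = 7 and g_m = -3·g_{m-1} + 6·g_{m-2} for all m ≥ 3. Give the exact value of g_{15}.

-1805668119

Iterate the recurrence:
g_3 = -39; g_4 = 159; g_5 = -711; …; g_{12} = 21602943; g_{13} = -94454343; g_{14} = 412980687; g_{15} = -1805668119.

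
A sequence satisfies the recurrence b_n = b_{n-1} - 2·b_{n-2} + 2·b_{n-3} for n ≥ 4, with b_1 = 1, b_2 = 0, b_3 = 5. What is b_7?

13

b_4 = 7, b_5 = -3, b_6 = -7, b_7 = 13.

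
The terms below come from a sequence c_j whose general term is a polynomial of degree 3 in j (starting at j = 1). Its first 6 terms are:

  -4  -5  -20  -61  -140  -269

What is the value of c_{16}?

1st diffs: -1, -15, -41, -79, -129.
2nd diffs: -14, -26, -38, -50.
3rd diffs: -12, -12, -12 (constant).
Newton forward-difference form: c_j = -4 + (-1)·C(j-1,1) + (-14)·C(j-1,2) + (-12)·C(j-1,3).
At j = 16: j-1 = 15, so c_{16} = -4 - 15 - 1470 - 5460 = -6949.

-6949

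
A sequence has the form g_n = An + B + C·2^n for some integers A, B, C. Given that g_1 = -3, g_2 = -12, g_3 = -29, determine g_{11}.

Write the equations: A + B + 2C = -3; 2A + B + 4C = -12; 3A + B + 8C = -29.
Subtracting the first from the second: A + 2C = -9.
Subtracting the second from the third: A + 4C = -17.
Solving: C = -4, A = -1, then B = 6.
Hence g_{11} = -1·11 + 6 + (-4)·2048 = -8197.

-8197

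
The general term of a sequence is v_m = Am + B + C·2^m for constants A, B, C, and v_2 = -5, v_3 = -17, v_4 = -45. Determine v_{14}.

Write the equations: 2A + B + 4C = -5; 3A + B + 8C = -17; 4A + B + 16C = -45.
Subtracting the first from the second: A + 4C = -12.
Subtracting the second from the third: A + 8C = -28.
Solving: C = -4, A = 4, then B = 3.
Hence v_{14} = 4·14 + 3 + (-4)·16384 = -65477.

-65477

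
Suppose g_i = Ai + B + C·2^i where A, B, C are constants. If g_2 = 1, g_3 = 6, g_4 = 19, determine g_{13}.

At i = 2, 3, 4: 2A + B + 4C = 1; 3A + B + 8C = 6; 4A + B + 16C = 19.
Subtracting the first from the second: A + 4C = 5.
Subtracting the second from the third: A + 8C = 13.
Solving: C = 2, A = -3, then B = -1.
So g_i = -3·i + (-1) + 2·2^i; at i=13 this is 16344.

16344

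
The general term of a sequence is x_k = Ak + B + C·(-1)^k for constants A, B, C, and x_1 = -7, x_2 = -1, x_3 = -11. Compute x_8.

-13

Plug in k = 1, 2, 3: A + B - C = -7; 2A + B + C = -1; 3A + B - C = -11.
Subtracting the first from the second: A + 2C = 6.
Subtracting the second from the third: A - 2C = -10.
Solving: C = 4, A = -2, then B = -1.
Hence x_8 = -2·8 + (-1) + 4·1 = -13.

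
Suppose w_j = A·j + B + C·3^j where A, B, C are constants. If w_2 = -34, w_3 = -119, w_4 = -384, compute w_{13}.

Plug in j = 2, 3, 4: 2A + B + 9C = -34; 3A + B + 27C = -119; 4A + B + 81C = -384.
Subtracting the first from the second: A + 18C = -85.
Subtracting the second from the third: A + 54C = -265.
Solving: C = -5, A = 5, then B = 1.
So w_j = 5·j + 1 + (-5)·3^j; at j=13 this is -7971549.

-7971549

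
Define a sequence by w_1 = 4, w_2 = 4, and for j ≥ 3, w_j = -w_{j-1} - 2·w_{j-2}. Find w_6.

-28

Applying the relation repeatedly:
w_3 = -12; w_4 = 4; w_5 = 20; w_6 = -28.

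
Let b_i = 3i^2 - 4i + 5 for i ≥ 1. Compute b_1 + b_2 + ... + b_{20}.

7870

Over i = 1..20: Σi = 210, Σi² = 2870.
Total = (3)·2870 + (-4)·210 + (5)·20 = 7870.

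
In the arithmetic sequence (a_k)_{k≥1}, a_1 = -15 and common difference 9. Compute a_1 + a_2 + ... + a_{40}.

6420

a_k = -15 + (k - 1)·9.
a_{40} = 336; S = 40·(-15 + 336)/2 = 6420.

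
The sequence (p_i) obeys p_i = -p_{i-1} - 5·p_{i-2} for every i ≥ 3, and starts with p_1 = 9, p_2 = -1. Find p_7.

p_3 = -44;  p_4 = 49;  p_5 = 171;  p_6 = -416;  p_7 = -439.

-439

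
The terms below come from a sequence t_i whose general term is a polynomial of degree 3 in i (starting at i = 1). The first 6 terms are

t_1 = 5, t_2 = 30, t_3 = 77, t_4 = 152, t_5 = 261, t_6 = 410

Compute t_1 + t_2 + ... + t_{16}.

26320

1st diffs: 25, 47, 75, 109, 149.
2nd diffs: 22, 28, 34, 40.
3rd diffs: 6, 6, 6 (constant).
So t_i = i^3 + 5i^2 + 3i - 4.
Continuing: …, 605, 852, 1157, 1526, …, t_{16} = 5420.
Summing i = 1..16 (16 terms) gives 26320.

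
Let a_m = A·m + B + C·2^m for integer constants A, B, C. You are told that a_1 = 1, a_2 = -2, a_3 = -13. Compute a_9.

The three given values yield: A + B + 2C = 1; 2A + B + 4C = -2; 3A + B + 8C = -13.
Subtracting the first from the second: A + 2C = -3.
Subtracting the second from the third: A + 4C = -11.
Solving: C = -4, A = 5, then B = 4.
Therefore a_9 = 45 + 4 + (-4)·512 = -1999.

-1999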